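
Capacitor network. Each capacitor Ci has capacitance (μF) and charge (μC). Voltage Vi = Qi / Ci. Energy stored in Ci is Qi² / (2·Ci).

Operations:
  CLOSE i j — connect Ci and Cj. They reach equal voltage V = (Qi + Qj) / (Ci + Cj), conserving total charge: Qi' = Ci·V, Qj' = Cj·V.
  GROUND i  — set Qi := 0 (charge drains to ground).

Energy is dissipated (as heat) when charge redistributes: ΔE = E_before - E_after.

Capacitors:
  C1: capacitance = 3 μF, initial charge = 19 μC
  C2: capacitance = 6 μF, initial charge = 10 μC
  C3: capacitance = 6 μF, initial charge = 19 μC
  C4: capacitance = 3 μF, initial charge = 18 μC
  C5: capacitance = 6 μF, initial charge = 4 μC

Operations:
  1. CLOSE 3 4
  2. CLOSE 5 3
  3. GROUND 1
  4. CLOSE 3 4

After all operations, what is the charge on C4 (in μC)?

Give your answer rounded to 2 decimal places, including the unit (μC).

Initial: C1(3μF, Q=19μC, V=6.33V), C2(6μF, Q=10μC, V=1.67V), C3(6μF, Q=19μC, V=3.17V), C4(3μF, Q=18μC, V=6.00V), C5(6μF, Q=4μC, V=0.67V)
Op 1: CLOSE 3-4: Q_total=37.00, C_total=9.00, V=4.11; Q3=24.67, Q4=12.33; dissipated=8.028
Op 2: CLOSE 5-3: Q_total=28.67, C_total=12.00, V=2.39; Q5=14.33, Q3=14.33; dissipated=17.796
Op 3: GROUND 1: Q1=0; energy lost=60.167
Op 4: CLOSE 3-4: Q_total=26.67, C_total=9.00, V=2.96; Q3=17.78, Q4=8.89; dissipated=2.966
Final charges: Q1=0.00, Q2=10.00, Q3=17.78, Q4=8.89, Q5=14.33

Answer: 8.89 μC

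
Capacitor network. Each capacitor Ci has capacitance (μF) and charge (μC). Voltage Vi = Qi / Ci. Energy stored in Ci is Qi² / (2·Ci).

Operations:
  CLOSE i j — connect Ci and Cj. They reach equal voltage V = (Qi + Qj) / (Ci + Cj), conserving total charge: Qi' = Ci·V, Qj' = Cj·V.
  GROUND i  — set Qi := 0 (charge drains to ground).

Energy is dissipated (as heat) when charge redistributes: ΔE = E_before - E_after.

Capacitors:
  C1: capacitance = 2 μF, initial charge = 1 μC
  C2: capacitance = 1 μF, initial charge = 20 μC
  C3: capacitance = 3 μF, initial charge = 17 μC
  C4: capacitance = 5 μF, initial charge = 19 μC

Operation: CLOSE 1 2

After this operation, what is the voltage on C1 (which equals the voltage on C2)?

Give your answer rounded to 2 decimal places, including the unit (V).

Answer: 7.00 V

Derivation:
Initial: C1(2μF, Q=1μC, V=0.50V), C2(1μF, Q=20μC, V=20.00V), C3(3μF, Q=17μC, V=5.67V), C4(5μF, Q=19μC, V=3.80V)
Op 1: CLOSE 1-2: Q_total=21.00, C_total=3.00, V=7.00; Q1=14.00, Q2=7.00; dissipated=126.750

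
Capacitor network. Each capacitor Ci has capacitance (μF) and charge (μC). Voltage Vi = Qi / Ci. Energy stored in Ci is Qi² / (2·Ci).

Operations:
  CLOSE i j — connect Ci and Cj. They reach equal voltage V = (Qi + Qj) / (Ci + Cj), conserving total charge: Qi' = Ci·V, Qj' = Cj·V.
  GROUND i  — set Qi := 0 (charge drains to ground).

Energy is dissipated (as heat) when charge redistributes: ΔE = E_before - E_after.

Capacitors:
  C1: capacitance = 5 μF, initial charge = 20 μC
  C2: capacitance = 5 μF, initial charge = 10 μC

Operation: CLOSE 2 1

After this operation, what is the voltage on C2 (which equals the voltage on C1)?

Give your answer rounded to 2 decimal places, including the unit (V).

Initial: C1(5μF, Q=20μC, V=4.00V), C2(5μF, Q=10μC, V=2.00V)
Op 1: CLOSE 2-1: Q_total=30.00, C_total=10.00, V=3.00; Q2=15.00, Q1=15.00; dissipated=5.000

Answer: 3.00 V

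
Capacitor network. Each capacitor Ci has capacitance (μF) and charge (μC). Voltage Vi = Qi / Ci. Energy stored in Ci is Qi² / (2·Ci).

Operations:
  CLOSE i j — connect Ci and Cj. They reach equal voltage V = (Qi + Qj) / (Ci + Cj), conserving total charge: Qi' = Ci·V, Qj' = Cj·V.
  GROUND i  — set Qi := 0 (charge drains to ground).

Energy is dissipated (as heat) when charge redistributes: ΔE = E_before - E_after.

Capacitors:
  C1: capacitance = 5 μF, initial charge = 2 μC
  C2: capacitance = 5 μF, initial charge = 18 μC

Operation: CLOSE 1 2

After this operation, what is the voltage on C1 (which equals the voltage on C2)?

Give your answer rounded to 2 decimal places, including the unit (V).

Initial: C1(5μF, Q=2μC, V=0.40V), C2(5μF, Q=18μC, V=3.60V)
Op 1: CLOSE 1-2: Q_total=20.00, C_total=10.00, V=2.00; Q1=10.00, Q2=10.00; dissipated=12.800

Answer: 2.00 V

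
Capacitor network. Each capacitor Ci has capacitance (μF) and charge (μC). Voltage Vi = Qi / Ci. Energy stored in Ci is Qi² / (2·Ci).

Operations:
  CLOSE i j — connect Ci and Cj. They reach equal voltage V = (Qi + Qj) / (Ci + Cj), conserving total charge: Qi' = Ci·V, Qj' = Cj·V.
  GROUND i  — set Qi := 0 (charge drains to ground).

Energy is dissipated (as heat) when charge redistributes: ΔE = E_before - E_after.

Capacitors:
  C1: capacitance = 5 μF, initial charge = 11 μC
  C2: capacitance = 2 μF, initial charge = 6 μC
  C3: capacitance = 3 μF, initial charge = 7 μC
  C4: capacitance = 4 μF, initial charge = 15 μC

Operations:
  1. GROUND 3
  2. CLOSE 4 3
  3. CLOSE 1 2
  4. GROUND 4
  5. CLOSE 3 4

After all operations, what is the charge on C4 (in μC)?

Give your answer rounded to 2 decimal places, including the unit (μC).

Initial: C1(5μF, Q=11μC, V=2.20V), C2(2μF, Q=6μC, V=3.00V), C3(3μF, Q=7μC, V=2.33V), C4(4μF, Q=15μC, V=3.75V)
Op 1: GROUND 3: Q3=0; energy lost=8.167
Op 2: CLOSE 4-3: Q_total=15.00, C_total=7.00, V=2.14; Q4=8.57, Q3=6.43; dissipated=12.054
Op 3: CLOSE 1-2: Q_total=17.00, C_total=7.00, V=2.43; Q1=12.14, Q2=4.86; dissipated=0.457
Op 4: GROUND 4: Q4=0; energy lost=9.184
Op 5: CLOSE 3-4: Q_total=6.43, C_total=7.00, V=0.92; Q3=2.76, Q4=3.67; dissipated=3.936
Final charges: Q1=12.14, Q2=4.86, Q3=2.76, Q4=3.67

Answer: 3.67 μC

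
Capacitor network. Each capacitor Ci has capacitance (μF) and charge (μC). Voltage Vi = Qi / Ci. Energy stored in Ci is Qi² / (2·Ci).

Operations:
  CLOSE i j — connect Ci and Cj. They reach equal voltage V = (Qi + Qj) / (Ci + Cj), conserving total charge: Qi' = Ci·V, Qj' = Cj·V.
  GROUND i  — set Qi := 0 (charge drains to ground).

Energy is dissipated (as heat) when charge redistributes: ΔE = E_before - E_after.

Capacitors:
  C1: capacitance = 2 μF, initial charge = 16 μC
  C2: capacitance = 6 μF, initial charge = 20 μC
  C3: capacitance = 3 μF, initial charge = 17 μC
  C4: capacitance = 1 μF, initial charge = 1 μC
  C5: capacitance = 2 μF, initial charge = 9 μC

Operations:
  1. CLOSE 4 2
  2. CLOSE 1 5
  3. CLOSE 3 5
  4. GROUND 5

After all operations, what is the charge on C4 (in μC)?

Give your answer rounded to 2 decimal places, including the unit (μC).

Initial: C1(2μF, Q=16μC, V=8.00V), C2(6μF, Q=20μC, V=3.33V), C3(3μF, Q=17μC, V=5.67V), C4(1μF, Q=1μC, V=1.00V), C5(2μF, Q=9μC, V=4.50V)
Op 1: CLOSE 4-2: Q_total=21.00, C_total=7.00, V=3.00; Q4=3.00, Q2=18.00; dissipated=2.333
Op 2: CLOSE 1-5: Q_total=25.00, C_total=4.00, V=6.25; Q1=12.50, Q5=12.50; dissipated=6.125
Op 3: CLOSE 3-5: Q_total=29.50, C_total=5.00, V=5.90; Q3=17.70, Q5=11.80; dissipated=0.204
Op 4: GROUND 5: Q5=0; energy lost=34.810
Final charges: Q1=12.50, Q2=18.00, Q3=17.70, Q4=3.00, Q5=0.00

Answer: 3.00 μC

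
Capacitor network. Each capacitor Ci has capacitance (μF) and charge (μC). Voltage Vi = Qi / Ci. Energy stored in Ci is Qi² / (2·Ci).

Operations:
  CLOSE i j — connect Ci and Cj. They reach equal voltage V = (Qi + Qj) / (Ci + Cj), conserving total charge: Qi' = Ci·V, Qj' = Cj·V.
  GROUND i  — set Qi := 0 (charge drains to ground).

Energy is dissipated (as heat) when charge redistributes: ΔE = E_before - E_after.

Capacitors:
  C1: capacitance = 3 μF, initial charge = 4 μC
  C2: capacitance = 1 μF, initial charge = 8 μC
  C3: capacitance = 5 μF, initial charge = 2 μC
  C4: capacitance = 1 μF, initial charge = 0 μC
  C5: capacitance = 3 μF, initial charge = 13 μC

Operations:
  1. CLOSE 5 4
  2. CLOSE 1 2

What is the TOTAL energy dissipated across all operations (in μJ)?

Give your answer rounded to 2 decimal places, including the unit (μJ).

Answer: 23.71 μJ

Derivation:
Initial: C1(3μF, Q=4μC, V=1.33V), C2(1μF, Q=8μC, V=8.00V), C3(5μF, Q=2μC, V=0.40V), C4(1μF, Q=0μC, V=0.00V), C5(3μF, Q=13μC, V=4.33V)
Op 1: CLOSE 5-4: Q_total=13.00, C_total=4.00, V=3.25; Q5=9.75, Q4=3.25; dissipated=7.042
Op 2: CLOSE 1-2: Q_total=12.00, C_total=4.00, V=3.00; Q1=9.00, Q2=3.00; dissipated=16.667
Total dissipated: 23.708 μJ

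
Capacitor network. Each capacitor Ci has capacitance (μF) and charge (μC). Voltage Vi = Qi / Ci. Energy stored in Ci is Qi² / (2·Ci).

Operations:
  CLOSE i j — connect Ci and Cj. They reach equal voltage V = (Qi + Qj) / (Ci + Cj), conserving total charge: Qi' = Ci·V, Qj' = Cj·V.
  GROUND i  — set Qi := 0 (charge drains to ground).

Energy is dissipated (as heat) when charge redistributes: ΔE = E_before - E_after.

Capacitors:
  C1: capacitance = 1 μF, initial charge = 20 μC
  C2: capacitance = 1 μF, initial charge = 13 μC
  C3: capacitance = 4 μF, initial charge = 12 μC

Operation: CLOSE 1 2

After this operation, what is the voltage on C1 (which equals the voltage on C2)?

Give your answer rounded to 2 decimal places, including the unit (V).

Answer: 16.50 V

Derivation:
Initial: C1(1μF, Q=20μC, V=20.00V), C2(1μF, Q=13μC, V=13.00V), C3(4μF, Q=12μC, V=3.00V)
Op 1: CLOSE 1-2: Q_total=33.00, C_total=2.00, V=16.50; Q1=16.50, Q2=16.50; dissipated=12.250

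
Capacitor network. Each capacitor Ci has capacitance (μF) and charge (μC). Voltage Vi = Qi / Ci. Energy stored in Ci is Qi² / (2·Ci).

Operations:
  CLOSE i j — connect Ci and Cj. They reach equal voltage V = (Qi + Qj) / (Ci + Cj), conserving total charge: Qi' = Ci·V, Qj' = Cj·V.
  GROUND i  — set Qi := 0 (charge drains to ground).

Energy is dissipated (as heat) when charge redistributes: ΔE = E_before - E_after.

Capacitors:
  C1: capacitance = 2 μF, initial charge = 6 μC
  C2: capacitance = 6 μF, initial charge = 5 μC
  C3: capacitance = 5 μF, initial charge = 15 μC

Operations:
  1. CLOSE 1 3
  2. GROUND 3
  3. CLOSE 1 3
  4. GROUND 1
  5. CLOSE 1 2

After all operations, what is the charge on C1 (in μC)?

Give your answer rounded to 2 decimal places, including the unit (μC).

Initial: C1(2μF, Q=6μC, V=3.00V), C2(6μF, Q=5μC, V=0.83V), C3(5μF, Q=15μC, V=3.00V)
Op 1: CLOSE 1-3: Q_total=21.00, C_total=7.00, V=3.00; Q1=6.00, Q3=15.00; dissipated=0.000
Op 2: GROUND 3: Q3=0; energy lost=22.500
Op 3: CLOSE 1-3: Q_total=6.00, C_total=7.00, V=0.86; Q1=1.71, Q3=4.29; dissipated=6.429
Op 4: GROUND 1: Q1=0; energy lost=0.735
Op 5: CLOSE 1-2: Q_total=5.00, C_total=8.00, V=0.62; Q1=1.25, Q2=3.75; dissipated=0.521
Final charges: Q1=1.25, Q2=3.75, Q3=4.29

Answer: 1.25 μC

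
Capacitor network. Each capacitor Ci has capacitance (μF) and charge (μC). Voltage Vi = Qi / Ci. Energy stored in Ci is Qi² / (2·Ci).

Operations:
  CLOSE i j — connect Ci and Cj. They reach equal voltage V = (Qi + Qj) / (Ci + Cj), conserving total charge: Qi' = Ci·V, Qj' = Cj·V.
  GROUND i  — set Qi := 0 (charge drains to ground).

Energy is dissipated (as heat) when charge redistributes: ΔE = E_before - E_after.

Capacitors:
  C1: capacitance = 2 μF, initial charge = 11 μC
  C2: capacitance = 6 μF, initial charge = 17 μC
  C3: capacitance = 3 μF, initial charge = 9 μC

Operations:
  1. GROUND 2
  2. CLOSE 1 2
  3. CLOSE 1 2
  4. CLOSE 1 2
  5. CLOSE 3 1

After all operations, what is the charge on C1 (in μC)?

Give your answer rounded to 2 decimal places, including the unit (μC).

Initial: C1(2μF, Q=11μC, V=5.50V), C2(6μF, Q=17μC, V=2.83V), C3(3μF, Q=9μC, V=3.00V)
Op 1: GROUND 2: Q2=0; energy lost=24.083
Op 2: CLOSE 1-2: Q_total=11.00, C_total=8.00, V=1.38; Q1=2.75, Q2=8.25; dissipated=22.688
Op 3: CLOSE 1-2: Q_total=11.00, C_total=8.00, V=1.38; Q1=2.75, Q2=8.25; dissipated=0.000
Op 4: CLOSE 1-2: Q_total=11.00, C_total=8.00, V=1.38; Q1=2.75, Q2=8.25; dissipated=0.000
Op 5: CLOSE 3-1: Q_total=11.75, C_total=5.00, V=2.35; Q3=7.05, Q1=4.70; dissipated=1.584
Final charges: Q1=4.70, Q2=8.25, Q3=7.05

Answer: 4.70 μC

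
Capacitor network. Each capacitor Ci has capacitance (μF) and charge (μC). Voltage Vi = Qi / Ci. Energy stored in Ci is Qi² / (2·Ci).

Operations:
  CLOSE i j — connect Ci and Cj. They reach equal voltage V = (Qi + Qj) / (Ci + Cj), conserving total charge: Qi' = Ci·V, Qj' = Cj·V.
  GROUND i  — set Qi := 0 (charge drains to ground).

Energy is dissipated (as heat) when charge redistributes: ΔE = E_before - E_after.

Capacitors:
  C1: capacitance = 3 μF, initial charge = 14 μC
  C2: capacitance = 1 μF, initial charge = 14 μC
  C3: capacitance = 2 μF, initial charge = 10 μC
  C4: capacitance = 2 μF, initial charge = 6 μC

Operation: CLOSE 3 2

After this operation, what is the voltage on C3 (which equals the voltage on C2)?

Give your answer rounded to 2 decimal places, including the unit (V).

Initial: C1(3μF, Q=14μC, V=4.67V), C2(1μF, Q=14μC, V=14.00V), C3(2μF, Q=10μC, V=5.00V), C4(2μF, Q=6μC, V=3.00V)
Op 1: CLOSE 3-2: Q_total=24.00, C_total=3.00, V=8.00; Q3=16.00, Q2=8.00; dissipated=27.000

Answer: 8.00 V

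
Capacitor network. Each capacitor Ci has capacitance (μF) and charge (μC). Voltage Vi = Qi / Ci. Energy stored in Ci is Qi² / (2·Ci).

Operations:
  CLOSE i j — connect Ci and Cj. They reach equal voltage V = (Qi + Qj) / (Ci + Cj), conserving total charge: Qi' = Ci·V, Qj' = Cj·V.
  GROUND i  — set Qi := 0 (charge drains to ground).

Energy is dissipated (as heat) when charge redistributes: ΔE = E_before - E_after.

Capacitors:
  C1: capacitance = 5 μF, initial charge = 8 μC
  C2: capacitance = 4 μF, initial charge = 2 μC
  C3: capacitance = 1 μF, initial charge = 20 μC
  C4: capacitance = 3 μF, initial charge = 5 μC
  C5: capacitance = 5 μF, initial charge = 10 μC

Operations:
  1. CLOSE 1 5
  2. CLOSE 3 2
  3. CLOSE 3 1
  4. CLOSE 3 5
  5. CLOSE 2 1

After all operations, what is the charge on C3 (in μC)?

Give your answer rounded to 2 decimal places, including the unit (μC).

Answer: 1.87 μC

Derivation:
Initial: C1(5μF, Q=8μC, V=1.60V), C2(4μF, Q=2μC, V=0.50V), C3(1μF, Q=20μC, V=20.00V), C4(3μF, Q=5μC, V=1.67V), C5(5μF, Q=10μC, V=2.00V)
Op 1: CLOSE 1-5: Q_total=18.00, C_total=10.00, V=1.80; Q1=9.00, Q5=9.00; dissipated=0.200
Op 2: CLOSE 3-2: Q_total=22.00, C_total=5.00, V=4.40; Q3=4.40, Q2=17.60; dissipated=152.100
Op 3: CLOSE 3-1: Q_total=13.40, C_total=6.00, V=2.23; Q3=2.23, Q1=11.17; dissipated=2.817
Op 4: CLOSE 3-5: Q_total=11.23, C_total=6.00, V=1.87; Q3=1.87, Q5=9.36; dissipated=0.078
Op 5: CLOSE 2-1: Q_total=28.77, C_total=9.00, V=3.20; Q2=12.79, Q1=15.98; dissipated=5.216
Final charges: Q1=15.98, Q2=12.79, Q3=1.87, Q4=5.00, Q5=9.36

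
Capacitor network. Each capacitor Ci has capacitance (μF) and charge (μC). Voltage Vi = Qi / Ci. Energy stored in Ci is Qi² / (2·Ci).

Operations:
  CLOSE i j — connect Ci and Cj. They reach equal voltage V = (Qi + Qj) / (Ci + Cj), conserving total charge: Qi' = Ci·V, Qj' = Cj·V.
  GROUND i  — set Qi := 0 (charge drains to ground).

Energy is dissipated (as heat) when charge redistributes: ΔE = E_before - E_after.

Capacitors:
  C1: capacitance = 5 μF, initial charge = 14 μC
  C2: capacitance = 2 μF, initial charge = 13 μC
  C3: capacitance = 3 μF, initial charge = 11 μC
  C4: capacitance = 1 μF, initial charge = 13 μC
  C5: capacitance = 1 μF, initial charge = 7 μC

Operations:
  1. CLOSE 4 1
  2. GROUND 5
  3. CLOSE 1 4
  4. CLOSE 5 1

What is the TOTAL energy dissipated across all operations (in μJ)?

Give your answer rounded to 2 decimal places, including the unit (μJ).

Answer: 76.29 μJ

Derivation:
Initial: C1(5μF, Q=14μC, V=2.80V), C2(2μF, Q=13μC, V=6.50V), C3(3μF, Q=11μC, V=3.67V), C4(1μF, Q=13μC, V=13.00V), C5(1μF, Q=7μC, V=7.00V)
Op 1: CLOSE 4-1: Q_total=27.00, C_total=6.00, V=4.50; Q4=4.50, Q1=22.50; dissipated=43.350
Op 2: GROUND 5: Q5=0; energy lost=24.500
Op 3: CLOSE 1-4: Q_total=27.00, C_total=6.00, V=4.50; Q1=22.50, Q4=4.50; dissipated=0.000
Op 4: CLOSE 5-1: Q_total=22.50, C_total=6.00, V=3.75; Q5=3.75, Q1=18.75; dissipated=8.438
Total dissipated: 76.287 μJ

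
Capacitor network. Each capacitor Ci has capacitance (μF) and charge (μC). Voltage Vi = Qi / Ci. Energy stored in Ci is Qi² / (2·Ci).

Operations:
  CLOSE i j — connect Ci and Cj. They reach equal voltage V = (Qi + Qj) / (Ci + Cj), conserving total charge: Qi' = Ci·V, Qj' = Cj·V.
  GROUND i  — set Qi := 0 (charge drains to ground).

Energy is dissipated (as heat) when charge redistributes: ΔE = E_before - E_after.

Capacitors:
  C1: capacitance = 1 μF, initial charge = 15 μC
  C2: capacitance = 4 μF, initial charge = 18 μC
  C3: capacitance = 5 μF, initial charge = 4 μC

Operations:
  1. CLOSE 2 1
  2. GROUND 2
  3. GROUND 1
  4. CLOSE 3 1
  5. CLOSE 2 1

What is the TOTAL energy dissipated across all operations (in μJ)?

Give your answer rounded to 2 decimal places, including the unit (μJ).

Answer: 153.44 μJ

Derivation:
Initial: C1(1μF, Q=15μC, V=15.00V), C2(4μF, Q=18μC, V=4.50V), C3(5μF, Q=4μC, V=0.80V)
Op 1: CLOSE 2-1: Q_total=33.00, C_total=5.00, V=6.60; Q2=26.40, Q1=6.60; dissipated=44.100
Op 2: GROUND 2: Q2=0; energy lost=87.120
Op 3: GROUND 1: Q1=0; energy lost=21.780
Op 4: CLOSE 3-1: Q_total=4.00, C_total=6.00, V=0.67; Q3=3.33, Q1=0.67; dissipated=0.267
Op 5: CLOSE 2-1: Q_total=0.67, C_total=5.00, V=0.13; Q2=0.53, Q1=0.13; dissipated=0.178
Total dissipated: 153.444 μJ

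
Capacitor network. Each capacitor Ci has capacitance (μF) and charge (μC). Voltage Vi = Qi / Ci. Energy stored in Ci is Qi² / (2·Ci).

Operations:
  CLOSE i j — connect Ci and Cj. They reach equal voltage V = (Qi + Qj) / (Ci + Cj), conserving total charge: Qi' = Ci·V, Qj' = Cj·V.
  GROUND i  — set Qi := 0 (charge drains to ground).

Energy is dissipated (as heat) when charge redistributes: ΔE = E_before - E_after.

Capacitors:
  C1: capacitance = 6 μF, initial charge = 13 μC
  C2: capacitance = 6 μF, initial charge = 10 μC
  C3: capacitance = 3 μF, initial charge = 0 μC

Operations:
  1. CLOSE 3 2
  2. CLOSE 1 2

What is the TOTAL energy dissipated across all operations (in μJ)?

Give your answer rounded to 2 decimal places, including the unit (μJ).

Initial: C1(6μF, Q=13μC, V=2.17V), C2(6μF, Q=10μC, V=1.67V), C3(3μF, Q=0μC, V=0.00V)
Op 1: CLOSE 3-2: Q_total=10.00, C_total=9.00, V=1.11; Q3=3.33, Q2=6.67; dissipated=2.778
Op 2: CLOSE 1-2: Q_total=19.67, C_total=12.00, V=1.64; Q1=9.83, Q2=9.83; dissipated=1.671
Total dissipated: 4.449 μJ

Answer: 4.45 μJ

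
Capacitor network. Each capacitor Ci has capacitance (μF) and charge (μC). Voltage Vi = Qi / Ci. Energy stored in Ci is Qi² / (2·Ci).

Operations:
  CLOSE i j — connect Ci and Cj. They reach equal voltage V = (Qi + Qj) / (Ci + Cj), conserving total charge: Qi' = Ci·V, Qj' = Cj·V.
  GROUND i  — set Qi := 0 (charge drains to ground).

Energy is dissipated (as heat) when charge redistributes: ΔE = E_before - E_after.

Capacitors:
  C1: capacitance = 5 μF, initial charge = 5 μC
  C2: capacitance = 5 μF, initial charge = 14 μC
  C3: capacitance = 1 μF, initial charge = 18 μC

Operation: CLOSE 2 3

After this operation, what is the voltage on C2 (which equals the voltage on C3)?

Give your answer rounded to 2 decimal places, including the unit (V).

Initial: C1(5μF, Q=5μC, V=1.00V), C2(5μF, Q=14μC, V=2.80V), C3(1μF, Q=18μC, V=18.00V)
Op 1: CLOSE 2-3: Q_total=32.00, C_total=6.00, V=5.33; Q2=26.67, Q3=5.33; dissipated=96.267

Answer: 5.33 V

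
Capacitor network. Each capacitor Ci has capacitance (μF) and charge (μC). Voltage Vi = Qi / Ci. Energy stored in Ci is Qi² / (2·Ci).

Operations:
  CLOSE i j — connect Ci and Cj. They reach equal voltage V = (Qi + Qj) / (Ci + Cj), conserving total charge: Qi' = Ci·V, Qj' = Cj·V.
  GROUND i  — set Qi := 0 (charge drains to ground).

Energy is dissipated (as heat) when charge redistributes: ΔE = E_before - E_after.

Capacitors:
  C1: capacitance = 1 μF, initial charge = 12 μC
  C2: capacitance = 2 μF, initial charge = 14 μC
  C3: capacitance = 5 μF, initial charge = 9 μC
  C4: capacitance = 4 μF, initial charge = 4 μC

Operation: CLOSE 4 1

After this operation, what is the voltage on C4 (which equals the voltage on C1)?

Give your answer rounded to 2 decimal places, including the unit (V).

Initial: C1(1μF, Q=12μC, V=12.00V), C2(2μF, Q=14μC, V=7.00V), C3(5μF, Q=9μC, V=1.80V), C4(4μF, Q=4μC, V=1.00V)
Op 1: CLOSE 4-1: Q_total=16.00, C_total=5.00, V=3.20; Q4=12.80, Q1=3.20; dissipated=48.400

Answer: 3.20 V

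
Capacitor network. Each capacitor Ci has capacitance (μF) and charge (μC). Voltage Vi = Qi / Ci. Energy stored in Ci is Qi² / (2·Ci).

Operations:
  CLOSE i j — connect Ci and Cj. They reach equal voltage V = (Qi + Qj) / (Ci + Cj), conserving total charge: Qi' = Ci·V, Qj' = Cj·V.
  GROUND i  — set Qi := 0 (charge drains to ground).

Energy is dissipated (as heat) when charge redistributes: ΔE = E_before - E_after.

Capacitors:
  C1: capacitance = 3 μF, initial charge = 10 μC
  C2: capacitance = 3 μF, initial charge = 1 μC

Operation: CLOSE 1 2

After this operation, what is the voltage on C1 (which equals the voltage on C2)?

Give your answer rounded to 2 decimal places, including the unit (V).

Initial: C1(3μF, Q=10μC, V=3.33V), C2(3μF, Q=1μC, V=0.33V)
Op 1: CLOSE 1-2: Q_total=11.00, C_total=6.00, V=1.83; Q1=5.50, Q2=5.50; dissipated=6.750

Answer: 1.83 V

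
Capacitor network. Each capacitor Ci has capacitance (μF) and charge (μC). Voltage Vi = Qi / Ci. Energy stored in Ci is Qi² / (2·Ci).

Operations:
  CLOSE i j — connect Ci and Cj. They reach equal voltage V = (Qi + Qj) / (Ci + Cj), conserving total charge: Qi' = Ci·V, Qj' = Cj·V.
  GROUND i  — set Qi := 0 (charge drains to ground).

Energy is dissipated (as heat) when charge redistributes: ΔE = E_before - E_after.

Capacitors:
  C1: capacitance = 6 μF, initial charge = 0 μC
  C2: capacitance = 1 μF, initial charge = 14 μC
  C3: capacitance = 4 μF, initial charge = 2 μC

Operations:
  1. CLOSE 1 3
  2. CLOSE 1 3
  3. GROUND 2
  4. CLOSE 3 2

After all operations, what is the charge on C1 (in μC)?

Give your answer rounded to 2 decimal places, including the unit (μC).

Answer: 1.20 μC

Derivation:
Initial: C1(6μF, Q=0μC, V=0.00V), C2(1μF, Q=14μC, V=14.00V), C3(4μF, Q=2μC, V=0.50V)
Op 1: CLOSE 1-3: Q_total=2.00, C_total=10.00, V=0.20; Q1=1.20, Q3=0.80; dissipated=0.300
Op 2: CLOSE 1-3: Q_total=2.00, C_total=10.00, V=0.20; Q1=1.20, Q3=0.80; dissipated=0.000
Op 3: GROUND 2: Q2=0; energy lost=98.000
Op 4: CLOSE 3-2: Q_total=0.80, C_total=5.00, V=0.16; Q3=0.64, Q2=0.16; dissipated=0.016
Final charges: Q1=1.20, Q2=0.16, Q3=0.64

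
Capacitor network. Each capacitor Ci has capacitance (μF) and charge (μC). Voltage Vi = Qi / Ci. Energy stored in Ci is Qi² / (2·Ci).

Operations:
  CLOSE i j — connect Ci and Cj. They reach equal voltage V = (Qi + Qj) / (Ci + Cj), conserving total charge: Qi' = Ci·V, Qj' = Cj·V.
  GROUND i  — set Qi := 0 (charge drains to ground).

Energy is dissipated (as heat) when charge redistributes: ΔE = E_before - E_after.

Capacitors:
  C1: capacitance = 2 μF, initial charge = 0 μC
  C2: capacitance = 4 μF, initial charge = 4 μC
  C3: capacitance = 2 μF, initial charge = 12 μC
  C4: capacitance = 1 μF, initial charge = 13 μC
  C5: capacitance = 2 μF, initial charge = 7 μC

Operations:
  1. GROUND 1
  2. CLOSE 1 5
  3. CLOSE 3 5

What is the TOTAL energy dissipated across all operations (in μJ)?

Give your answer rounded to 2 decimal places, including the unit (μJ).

Initial: C1(2μF, Q=0μC, V=0.00V), C2(4μF, Q=4μC, V=1.00V), C3(2μF, Q=12μC, V=6.00V), C4(1μF, Q=13μC, V=13.00V), C5(2μF, Q=7μC, V=3.50V)
Op 1: GROUND 1: Q1=0; energy lost=0.000
Op 2: CLOSE 1-5: Q_total=7.00, C_total=4.00, V=1.75; Q1=3.50, Q5=3.50; dissipated=6.125
Op 3: CLOSE 3-5: Q_total=15.50, C_total=4.00, V=3.88; Q3=7.75, Q5=7.75; dissipated=9.031
Total dissipated: 15.156 μJ

Answer: 15.16 μJ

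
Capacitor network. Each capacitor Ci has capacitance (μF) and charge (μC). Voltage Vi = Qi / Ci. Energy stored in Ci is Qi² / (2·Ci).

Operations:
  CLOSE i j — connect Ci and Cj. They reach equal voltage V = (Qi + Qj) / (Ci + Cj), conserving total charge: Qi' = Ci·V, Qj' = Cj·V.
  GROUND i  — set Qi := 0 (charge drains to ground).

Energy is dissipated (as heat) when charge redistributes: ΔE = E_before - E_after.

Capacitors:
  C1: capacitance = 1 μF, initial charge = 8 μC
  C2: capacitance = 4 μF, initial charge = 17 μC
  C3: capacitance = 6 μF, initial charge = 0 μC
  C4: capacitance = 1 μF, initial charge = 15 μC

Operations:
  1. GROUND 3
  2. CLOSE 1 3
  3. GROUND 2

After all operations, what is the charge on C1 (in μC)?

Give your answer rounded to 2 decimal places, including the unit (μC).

Initial: C1(1μF, Q=8μC, V=8.00V), C2(4μF, Q=17μC, V=4.25V), C3(6μF, Q=0μC, V=0.00V), C4(1μF, Q=15μC, V=15.00V)
Op 1: GROUND 3: Q3=0; energy lost=0.000
Op 2: CLOSE 1-3: Q_total=8.00, C_total=7.00, V=1.14; Q1=1.14, Q3=6.86; dissipated=27.429
Op 3: GROUND 2: Q2=0; energy lost=36.125
Final charges: Q1=1.14, Q2=0.00, Q3=6.86, Q4=15.00

Answer: 1.14 μC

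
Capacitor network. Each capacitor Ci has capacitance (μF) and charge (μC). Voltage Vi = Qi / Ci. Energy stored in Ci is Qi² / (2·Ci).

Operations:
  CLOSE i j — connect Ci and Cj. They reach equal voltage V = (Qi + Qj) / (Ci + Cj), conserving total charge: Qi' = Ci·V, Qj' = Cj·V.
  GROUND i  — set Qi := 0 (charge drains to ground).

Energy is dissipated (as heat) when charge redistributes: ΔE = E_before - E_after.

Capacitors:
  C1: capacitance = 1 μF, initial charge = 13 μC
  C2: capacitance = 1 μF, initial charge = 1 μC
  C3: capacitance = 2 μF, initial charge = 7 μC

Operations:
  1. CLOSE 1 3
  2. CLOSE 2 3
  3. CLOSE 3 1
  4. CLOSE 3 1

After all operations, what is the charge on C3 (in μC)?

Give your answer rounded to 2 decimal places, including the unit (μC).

Answer: 10.81 μC

Derivation:
Initial: C1(1μF, Q=13μC, V=13.00V), C2(1μF, Q=1μC, V=1.00V), C3(2μF, Q=7μC, V=3.50V)
Op 1: CLOSE 1-3: Q_total=20.00, C_total=3.00, V=6.67; Q1=6.67, Q3=13.33; dissipated=30.083
Op 2: CLOSE 2-3: Q_total=14.33, C_total=3.00, V=4.78; Q2=4.78, Q3=9.56; dissipated=10.704
Op 3: CLOSE 3-1: Q_total=16.22, C_total=3.00, V=5.41; Q3=10.81, Q1=5.41; dissipated=1.189
Op 4: CLOSE 3-1: Q_total=16.22, C_total=3.00, V=5.41; Q3=10.81, Q1=5.41; dissipated=0.000
Final charges: Q1=5.41, Q2=4.78, Q3=10.81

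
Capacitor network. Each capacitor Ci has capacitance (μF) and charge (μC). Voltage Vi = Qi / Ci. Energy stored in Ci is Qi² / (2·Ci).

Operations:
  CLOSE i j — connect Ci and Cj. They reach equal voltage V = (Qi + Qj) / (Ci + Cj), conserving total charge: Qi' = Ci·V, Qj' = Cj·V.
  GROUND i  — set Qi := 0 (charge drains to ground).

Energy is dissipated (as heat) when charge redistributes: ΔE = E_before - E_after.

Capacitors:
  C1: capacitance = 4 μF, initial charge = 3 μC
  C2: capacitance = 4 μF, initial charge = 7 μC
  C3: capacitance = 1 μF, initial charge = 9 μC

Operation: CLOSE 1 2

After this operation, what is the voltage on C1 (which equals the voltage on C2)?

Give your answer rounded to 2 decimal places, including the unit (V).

Initial: C1(4μF, Q=3μC, V=0.75V), C2(4μF, Q=7μC, V=1.75V), C3(1μF, Q=9μC, V=9.00V)
Op 1: CLOSE 1-2: Q_total=10.00, C_total=8.00, V=1.25; Q1=5.00, Q2=5.00; dissipated=1.000

Answer: 1.25 V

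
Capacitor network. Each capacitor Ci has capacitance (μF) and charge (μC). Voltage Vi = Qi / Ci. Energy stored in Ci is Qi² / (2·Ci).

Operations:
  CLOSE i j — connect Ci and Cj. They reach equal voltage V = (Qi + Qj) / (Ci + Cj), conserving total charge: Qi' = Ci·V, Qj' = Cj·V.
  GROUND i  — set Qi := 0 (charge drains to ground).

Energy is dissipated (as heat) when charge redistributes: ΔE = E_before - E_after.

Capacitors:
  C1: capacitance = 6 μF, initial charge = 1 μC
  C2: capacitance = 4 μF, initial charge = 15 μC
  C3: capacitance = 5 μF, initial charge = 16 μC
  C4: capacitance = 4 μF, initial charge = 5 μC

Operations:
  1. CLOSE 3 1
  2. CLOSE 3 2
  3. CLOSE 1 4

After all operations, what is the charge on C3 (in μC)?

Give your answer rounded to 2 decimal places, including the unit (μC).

Answer: 12.63 μC

Derivation:
Initial: C1(6μF, Q=1μC, V=0.17V), C2(4μF, Q=15μC, V=3.75V), C3(5μF, Q=16μC, V=3.20V), C4(4μF, Q=5μC, V=1.25V)
Op 1: CLOSE 3-1: Q_total=17.00, C_total=11.00, V=1.55; Q3=7.73, Q1=9.27; dissipated=12.547
Op 2: CLOSE 3-2: Q_total=22.73, C_total=9.00, V=2.53; Q3=12.63, Q2=10.10; dissipated=5.400
Op 3: CLOSE 1-4: Q_total=14.27, C_total=10.00, V=1.43; Q1=8.56, Q4=5.71; dissipated=0.105
Final charges: Q1=8.56, Q2=10.10, Q3=12.63, Q4=5.71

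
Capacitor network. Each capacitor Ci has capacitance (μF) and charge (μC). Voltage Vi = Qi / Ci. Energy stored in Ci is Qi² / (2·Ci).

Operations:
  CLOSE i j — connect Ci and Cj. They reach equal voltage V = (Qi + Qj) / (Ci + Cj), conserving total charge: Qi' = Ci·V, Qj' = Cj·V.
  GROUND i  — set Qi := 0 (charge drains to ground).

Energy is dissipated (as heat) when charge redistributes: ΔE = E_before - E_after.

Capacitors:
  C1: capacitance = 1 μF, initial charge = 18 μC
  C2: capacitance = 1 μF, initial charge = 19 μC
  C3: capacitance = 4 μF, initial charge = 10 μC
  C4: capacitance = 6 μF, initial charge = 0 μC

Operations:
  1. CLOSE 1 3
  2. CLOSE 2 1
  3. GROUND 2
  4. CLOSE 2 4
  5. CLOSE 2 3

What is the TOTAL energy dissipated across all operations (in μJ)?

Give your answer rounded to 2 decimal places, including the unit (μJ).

Answer: 229.18 μJ

Derivation:
Initial: C1(1μF, Q=18μC, V=18.00V), C2(1μF, Q=19μC, V=19.00V), C3(4μF, Q=10μC, V=2.50V), C4(6μF, Q=0μC, V=0.00V)
Op 1: CLOSE 1-3: Q_total=28.00, C_total=5.00, V=5.60; Q1=5.60, Q3=22.40; dissipated=96.100
Op 2: CLOSE 2-1: Q_total=24.60, C_total=2.00, V=12.30; Q2=12.30, Q1=12.30; dissipated=44.890
Op 3: GROUND 2: Q2=0; energy lost=75.645
Op 4: CLOSE 2-4: Q_total=0.00, C_total=7.00, V=0.00; Q2=0.00, Q4=0.00; dissipated=0.000
Op 5: CLOSE 2-3: Q_total=22.40, C_total=5.00, V=4.48; Q2=4.48, Q3=17.92; dissipated=12.544
Total dissipated: 229.179 μJ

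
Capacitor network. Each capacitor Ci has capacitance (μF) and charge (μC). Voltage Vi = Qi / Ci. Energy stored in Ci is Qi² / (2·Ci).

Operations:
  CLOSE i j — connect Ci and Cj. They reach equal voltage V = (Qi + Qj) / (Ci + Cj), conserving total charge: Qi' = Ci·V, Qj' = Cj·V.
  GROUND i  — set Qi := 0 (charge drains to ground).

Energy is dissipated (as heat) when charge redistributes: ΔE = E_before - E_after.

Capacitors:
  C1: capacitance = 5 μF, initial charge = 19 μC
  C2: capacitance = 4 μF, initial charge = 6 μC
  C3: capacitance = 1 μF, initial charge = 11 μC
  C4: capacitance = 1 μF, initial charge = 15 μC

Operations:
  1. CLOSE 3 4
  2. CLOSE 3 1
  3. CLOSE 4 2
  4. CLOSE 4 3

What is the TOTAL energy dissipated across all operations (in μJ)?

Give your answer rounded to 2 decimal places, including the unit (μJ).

Answer: 92.75 μJ

Derivation:
Initial: C1(5μF, Q=19μC, V=3.80V), C2(4μF, Q=6μC, V=1.50V), C3(1μF, Q=11μC, V=11.00V), C4(1μF, Q=15μC, V=15.00V)
Op 1: CLOSE 3-4: Q_total=26.00, C_total=2.00, V=13.00; Q3=13.00, Q4=13.00; dissipated=4.000
Op 2: CLOSE 3-1: Q_total=32.00, C_total=6.00, V=5.33; Q3=5.33, Q1=26.67; dissipated=35.267
Op 3: CLOSE 4-2: Q_total=19.00, C_total=5.00, V=3.80; Q4=3.80, Q2=15.20; dissipated=52.900
Op 4: CLOSE 4-3: Q_total=9.13, C_total=2.00, V=4.57; Q4=4.57, Q3=4.57; dissipated=0.588
Total dissipated: 92.754 μJ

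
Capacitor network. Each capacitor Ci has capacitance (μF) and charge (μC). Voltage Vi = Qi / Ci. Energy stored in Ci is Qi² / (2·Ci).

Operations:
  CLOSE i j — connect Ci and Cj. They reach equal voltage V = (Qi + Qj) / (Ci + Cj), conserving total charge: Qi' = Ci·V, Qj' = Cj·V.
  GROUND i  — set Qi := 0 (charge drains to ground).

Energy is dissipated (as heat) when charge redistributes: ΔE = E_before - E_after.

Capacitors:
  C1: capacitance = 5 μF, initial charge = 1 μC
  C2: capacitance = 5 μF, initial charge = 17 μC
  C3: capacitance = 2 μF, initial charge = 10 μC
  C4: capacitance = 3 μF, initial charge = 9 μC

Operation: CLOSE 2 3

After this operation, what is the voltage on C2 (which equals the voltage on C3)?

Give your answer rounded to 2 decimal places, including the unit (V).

Answer: 3.86 V

Derivation:
Initial: C1(5μF, Q=1μC, V=0.20V), C2(5μF, Q=17μC, V=3.40V), C3(2μF, Q=10μC, V=5.00V), C4(3μF, Q=9μC, V=3.00V)
Op 1: CLOSE 2-3: Q_total=27.00, C_total=7.00, V=3.86; Q2=19.29, Q3=7.71; dissipated=1.829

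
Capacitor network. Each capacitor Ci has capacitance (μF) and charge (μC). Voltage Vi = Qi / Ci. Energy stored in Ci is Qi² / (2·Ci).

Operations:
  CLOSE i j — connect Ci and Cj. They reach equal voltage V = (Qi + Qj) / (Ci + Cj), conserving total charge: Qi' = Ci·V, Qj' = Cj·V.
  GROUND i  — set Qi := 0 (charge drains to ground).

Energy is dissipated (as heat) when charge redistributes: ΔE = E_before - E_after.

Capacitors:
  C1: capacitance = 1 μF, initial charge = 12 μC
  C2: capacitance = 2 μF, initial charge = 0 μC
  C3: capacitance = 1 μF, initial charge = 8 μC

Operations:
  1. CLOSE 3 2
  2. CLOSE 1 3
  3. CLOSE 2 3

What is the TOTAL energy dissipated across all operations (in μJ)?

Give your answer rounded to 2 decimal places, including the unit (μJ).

Initial: C1(1μF, Q=12μC, V=12.00V), C2(2μF, Q=0μC, V=0.00V), C3(1μF, Q=8μC, V=8.00V)
Op 1: CLOSE 3-2: Q_total=8.00, C_total=3.00, V=2.67; Q3=2.67, Q2=5.33; dissipated=21.333
Op 2: CLOSE 1-3: Q_total=14.67, C_total=2.00, V=7.33; Q1=7.33, Q3=7.33; dissipated=21.778
Op 3: CLOSE 2-3: Q_total=12.67, C_total=3.00, V=4.22; Q2=8.44, Q3=4.22; dissipated=7.259
Total dissipated: 50.370 μJ

Answer: 50.37 μJ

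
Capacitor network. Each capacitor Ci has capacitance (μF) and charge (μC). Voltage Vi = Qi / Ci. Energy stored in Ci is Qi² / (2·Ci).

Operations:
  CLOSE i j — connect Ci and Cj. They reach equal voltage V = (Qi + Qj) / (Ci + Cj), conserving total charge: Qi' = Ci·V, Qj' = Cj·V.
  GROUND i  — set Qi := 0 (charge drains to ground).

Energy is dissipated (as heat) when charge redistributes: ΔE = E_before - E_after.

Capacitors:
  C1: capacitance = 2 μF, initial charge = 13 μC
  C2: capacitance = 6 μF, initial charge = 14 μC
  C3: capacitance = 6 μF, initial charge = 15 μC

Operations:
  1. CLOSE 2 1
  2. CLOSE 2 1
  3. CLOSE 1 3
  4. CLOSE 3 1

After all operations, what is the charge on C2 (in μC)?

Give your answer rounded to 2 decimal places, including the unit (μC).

Initial: C1(2μF, Q=13μC, V=6.50V), C2(6μF, Q=14μC, V=2.33V), C3(6μF, Q=15μC, V=2.50V)
Op 1: CLOSE 2-1: Q_total=27.00, C_total=8.00, V=3.38; Q2=20.25, Q1=6.75; dissipated=13.021
Op 2: CLOSE 2-1: Q_total=27.00, C_total=8.00, V=3.38; Q2=20.25, Q1=6.75; dissipated=0.000
Op 3: CLOSE 1-3: Q_total=21.75, C_total=8.00, V=2.72; Q1=5.44, Q3=16.31; dissipated=0.574
Op 4: CLOSE 3-1: Q_total=21.75, C_total=8.00, V=2.72; Q3=16.31, Q1=5.44; dissipated=0.000
Final charges: Q1=5.44, Q2=20.25, Q3=16.31

Answer: 20.25 μC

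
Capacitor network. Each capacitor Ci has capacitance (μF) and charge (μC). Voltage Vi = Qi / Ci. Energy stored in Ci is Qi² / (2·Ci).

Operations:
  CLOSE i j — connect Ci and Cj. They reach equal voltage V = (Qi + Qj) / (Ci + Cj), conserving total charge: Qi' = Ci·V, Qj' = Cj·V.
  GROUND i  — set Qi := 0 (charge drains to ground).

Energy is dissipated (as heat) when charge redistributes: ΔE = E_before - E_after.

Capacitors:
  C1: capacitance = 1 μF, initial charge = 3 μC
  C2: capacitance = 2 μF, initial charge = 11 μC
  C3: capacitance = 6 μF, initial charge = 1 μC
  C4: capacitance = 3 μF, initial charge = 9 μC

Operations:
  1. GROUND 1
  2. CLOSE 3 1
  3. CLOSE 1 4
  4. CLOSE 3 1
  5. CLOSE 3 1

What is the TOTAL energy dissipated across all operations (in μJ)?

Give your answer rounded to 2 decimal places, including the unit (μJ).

Answer: 9.54 μJ

Derivation:
Initial: C1(1μF, Q=3μC, V=3.00V), C2(2μF, Q=11μC, V=5.50V), C3(6μF, Q=1μC, V=0.17V), C4(3μF, Q=9μC, V=3.00V)
Op 1: GROUND 1: Q1=0; energy lost=4.500
Op 2: CLOSE 3-1: Q_total=1.00, C_total=7.00, V=0.14; Q3=0.86, Q1=0.14; dissipated=0.012
Op 3: CLOSE 1-4: Q_total=9.14, C_total=4.00, V=2.29; Q1=2.29, Q4=6.86; dissipated=3.061
Op 4: CLOSE 3-1: Q_total=3.14, C_total=7.00, V=0.45; Q3=2.69, Q1=0.45; dissipated=1.968
Op 5: CLOSE 3-1: Q_total=3.14, C_total=7.00, V=0.45; Q3=2.69, Q1=0.45; dissipated=0.000
Total dissipated: 9.541 μJ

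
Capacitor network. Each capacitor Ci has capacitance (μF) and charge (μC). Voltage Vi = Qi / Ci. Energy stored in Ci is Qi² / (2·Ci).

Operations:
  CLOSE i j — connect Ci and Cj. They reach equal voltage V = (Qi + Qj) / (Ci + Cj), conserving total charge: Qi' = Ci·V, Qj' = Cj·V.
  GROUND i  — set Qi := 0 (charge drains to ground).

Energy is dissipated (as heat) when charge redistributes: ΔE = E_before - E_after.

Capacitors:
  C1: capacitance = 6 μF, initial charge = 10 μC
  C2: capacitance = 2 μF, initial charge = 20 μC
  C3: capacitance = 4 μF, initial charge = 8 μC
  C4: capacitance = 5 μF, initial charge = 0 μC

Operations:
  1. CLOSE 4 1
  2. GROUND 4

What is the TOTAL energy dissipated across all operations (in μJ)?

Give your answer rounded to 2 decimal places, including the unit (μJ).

Initial: C1(6μF, Q=10μC, V=1.67V), C2(2μF, Q=20μC, V=10.00V), C3(4μF, Q=8μC, V=2.00V), C4(5μF, Q=0μC, V=0.00V)
Op 1: CLOSE 4-1: Q_total=10.00, C_total=11.00, V=0.91; Q4=4.55, Q1=5.45; dissipated=3.788
Op 2: GROUND 4: Q4=0; energy lost=2.066
Total dissipated: 5.854 μJ

Answer: 5.85 μJ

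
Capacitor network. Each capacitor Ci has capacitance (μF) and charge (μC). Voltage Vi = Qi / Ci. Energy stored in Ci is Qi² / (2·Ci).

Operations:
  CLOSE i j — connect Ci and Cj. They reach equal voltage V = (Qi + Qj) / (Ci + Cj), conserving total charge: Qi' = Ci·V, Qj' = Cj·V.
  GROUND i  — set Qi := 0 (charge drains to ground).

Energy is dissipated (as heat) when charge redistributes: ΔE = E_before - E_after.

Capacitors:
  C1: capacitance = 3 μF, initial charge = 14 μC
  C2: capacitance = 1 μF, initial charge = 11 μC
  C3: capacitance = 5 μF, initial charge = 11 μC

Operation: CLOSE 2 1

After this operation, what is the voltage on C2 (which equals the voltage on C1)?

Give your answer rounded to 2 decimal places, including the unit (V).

Answer: 6.25 V

Derivation:
Initial: C1(3μF, Q=14μC, V=4.67V), C2(1μF, Q=11μC, V=11.00V), C3(5μF, Q=11μC, V=2.20V)
Op 1: CLOSE 2-1: Q_total=25.00, C_total=4.00, V=6.25; Q2=6.25, Q1=18.75; dissipated=15.042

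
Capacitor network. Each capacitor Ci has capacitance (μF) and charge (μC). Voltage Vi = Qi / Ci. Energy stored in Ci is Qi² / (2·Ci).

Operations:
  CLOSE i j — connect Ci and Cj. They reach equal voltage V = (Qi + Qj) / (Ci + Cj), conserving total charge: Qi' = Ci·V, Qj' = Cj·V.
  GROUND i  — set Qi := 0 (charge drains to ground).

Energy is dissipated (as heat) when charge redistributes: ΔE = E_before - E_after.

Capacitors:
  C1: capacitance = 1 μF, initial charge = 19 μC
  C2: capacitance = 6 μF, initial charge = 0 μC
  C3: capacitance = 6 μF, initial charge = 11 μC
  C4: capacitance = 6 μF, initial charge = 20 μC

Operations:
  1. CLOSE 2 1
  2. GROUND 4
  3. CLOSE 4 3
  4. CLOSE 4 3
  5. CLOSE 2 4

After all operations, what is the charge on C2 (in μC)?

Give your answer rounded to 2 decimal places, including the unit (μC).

Answer: 10.89 μC

Derivation:
Initial: C1(1μF, Q=19μC, V=19.00V), C2(6μF, Q=0μC, V=0.00V), C3(6μF, Q=11μC, V=1.83V), C4(6μF, Q=20μC, V=3.33V)
Op 1: CLOSE 2-1: Q_total=19.00, C_total=7.00, V=2.71; Q2=16.29, Q1=2.71; dissipated=154.714
Op 2: GROUND 4: Q4=0; energy lost=33.333
Op 3: CLOSE 4-3: Q_total=11.00, C_total=12.00, V=0.92; Q4=5.50, Q3=5.50; dissipated=5.042
Op 4: CLOSE 4-3: Q_total=11.00, C_total=12.00, V=0.92; Q4=5.50, Q3=5.50; dissipated=0.000
Op 5: CLOSE 2-4: Q_total=21.79, C_total=12.00, V=1.82; Q2=10.89, Q4=10.89; dissipated=4.847
Final charges: Q1=2.71, Q2=10.89, Q3=5.50, Q4=10.89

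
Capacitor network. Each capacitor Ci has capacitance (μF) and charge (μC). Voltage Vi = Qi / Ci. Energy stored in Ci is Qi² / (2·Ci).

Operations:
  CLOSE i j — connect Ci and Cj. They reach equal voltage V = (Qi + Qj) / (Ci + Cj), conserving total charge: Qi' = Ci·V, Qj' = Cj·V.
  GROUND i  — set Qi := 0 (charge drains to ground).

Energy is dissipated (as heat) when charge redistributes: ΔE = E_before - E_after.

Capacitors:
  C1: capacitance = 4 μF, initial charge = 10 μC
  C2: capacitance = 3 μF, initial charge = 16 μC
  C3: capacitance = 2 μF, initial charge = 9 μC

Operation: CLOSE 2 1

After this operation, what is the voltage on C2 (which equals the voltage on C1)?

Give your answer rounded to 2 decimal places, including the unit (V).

Initial: C1(4μF, Q=10μC, V=2.50V), C2(3μF, Q=16μC, V=5.33V), C3(2μF, Q=9μC, V=4.50V)
Op 1: CLOSE 2-1: Q_total=26.00, C_total=7.00, V=3.71; Q2=11.14, Q1=14.86; dissipated=6.881

Answer: 3.71 V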